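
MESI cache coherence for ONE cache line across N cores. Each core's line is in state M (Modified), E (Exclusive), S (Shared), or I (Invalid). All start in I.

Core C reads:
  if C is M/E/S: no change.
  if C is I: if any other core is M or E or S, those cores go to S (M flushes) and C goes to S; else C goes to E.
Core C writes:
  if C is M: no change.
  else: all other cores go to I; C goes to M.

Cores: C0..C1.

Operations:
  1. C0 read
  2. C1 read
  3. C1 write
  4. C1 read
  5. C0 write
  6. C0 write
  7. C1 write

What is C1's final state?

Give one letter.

Op 1: C0 read [C0 read from I: no other sharers -> C0=E (exclusive)] -> [E,I]
Op 2: C1 read [C1 read from I: others=['C0=E'] -> C1=S, others downsized to S] -> [S,S]
Op 3: C1 write [C1 write: invalidate ['C0=S'] -> C1=M] -> [I,M]
Op 4: C1 read [C1 read: already in M, no change] -> [I,M]
Op 5: C0 write [C0 write: invalidate ['C1=M'] -> C0=M] -> [M,I]
Op 6: C0 write [C0 write: already M (modified), no change] -> [M,I]
Op 7: C1 write [C1 write: invalidate ['C0=M'] -> C1=M] -> [I,M]

Answer: M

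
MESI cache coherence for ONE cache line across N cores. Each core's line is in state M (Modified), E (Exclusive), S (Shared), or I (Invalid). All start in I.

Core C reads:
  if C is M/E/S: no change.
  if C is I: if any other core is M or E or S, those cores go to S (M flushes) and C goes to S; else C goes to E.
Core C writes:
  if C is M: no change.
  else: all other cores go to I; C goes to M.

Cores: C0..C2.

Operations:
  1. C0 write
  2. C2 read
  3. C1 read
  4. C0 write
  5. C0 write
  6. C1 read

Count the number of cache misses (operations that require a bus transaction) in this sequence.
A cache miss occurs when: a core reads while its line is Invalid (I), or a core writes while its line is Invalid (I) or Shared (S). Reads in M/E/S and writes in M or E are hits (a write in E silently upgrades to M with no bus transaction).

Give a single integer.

Answer: 5

Derivation:
Op 1: C0 write [C0 write: invalidate none -> C0=M] -> [M,I,I] [MISS #1: write from I]
Op 2: C2 read [C2 read from I: others=['C0=M'] -> C2=S, others downsized to S] -> [S,I,S] [MISS #2: read from I]
Op 3: C1 read [C1 read from I: others=['C0=S', 'C2=S'] -> C1=S, others downsized to S] -> [S,S,S] [MISS #3: read from I]
Op 4: C0 write [C0 write: invalidate ['C1=S', 'C2=S'] -> C0=M] -> [M,I,I] [MISS #4: write from S]
Op 5: C0 write [C0 write: already M (modified), no change] -> [M,I,I] [hit: write from M]
Op 6: C1 read [C1 read from I: others=['C0=M'] -> C1=S, others downsized to S] -> [S,S,I] [MISS #5: read from I]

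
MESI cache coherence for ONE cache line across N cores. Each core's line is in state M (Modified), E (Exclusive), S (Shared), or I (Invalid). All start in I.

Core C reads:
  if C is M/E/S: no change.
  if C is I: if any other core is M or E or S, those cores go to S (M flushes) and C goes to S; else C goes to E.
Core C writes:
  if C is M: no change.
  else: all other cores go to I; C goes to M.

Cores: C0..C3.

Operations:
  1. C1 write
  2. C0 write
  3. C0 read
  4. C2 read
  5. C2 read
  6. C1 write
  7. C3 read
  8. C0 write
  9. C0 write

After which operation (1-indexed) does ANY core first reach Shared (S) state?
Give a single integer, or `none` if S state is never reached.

Answer: 4

Derivation:
Op 1: C1 write [C1 write: invalidate none -> C1=M] -> [I,M,I,I]
Op 2: C0 write [C0 write: invalidate ['C1=M'] -> C0=M] -> [M,I,I,I]
Op 3: C0 read [C0 read: already in M, no change] -> [M,I,I,I]
Op 4: C2 read [C2 read from I: others=['C0=M'] -> C2=S, others downsized to S] -> [S,I,S,I]
  -> First S state at op 4; remaining ops need not be traced.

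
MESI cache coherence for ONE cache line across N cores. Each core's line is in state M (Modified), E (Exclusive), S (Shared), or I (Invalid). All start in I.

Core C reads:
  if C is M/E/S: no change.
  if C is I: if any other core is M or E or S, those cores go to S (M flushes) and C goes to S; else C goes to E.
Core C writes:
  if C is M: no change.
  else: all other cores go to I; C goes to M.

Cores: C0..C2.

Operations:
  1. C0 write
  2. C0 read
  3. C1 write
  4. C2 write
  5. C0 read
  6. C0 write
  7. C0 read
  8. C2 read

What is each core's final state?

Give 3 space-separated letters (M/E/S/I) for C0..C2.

Op 1: C0 write [C0 write: invalidate none -> C0=M] -> [M,I,I]
Op 2: C0 read [C0 read: already in M, no change] -> [M,I,I]
Op 3: C1 write [C1 write: invalidate ['C0=M'] -> C1=M] -> [I,M,I]
Op 4: C2 write [C2 write: invalidate ['C1=M'] -> C2=M] -> [I,I,M]
Op 5: C0 read [C0 read from I: others=['C2=M'] -> C0=S, others downsized to S] -> [S,I,S]
Op 6: C0 write [C0 write: invalidate ['C2=S'] -> C0=M] -> [M,I,I]
Op 7: C0 read [C0 read: already in M, no change] -> [M,I,I]
Op 8: C2 read [C2 read from I: others=['C0=M'] -> C2=S, others downsized to S] -> [S,I,S]

Answer: S I S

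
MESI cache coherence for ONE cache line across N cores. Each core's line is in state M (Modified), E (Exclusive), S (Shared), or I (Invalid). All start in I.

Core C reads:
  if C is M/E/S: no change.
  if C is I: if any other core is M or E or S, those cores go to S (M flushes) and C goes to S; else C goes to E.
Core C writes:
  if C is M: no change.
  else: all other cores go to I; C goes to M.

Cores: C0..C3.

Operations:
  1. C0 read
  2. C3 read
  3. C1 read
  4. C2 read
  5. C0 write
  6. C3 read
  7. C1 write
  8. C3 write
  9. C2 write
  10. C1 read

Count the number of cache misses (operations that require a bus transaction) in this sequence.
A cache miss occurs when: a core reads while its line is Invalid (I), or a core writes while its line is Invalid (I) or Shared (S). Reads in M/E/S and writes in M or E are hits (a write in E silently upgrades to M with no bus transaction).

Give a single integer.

Answer: 10

Derivation:
Op 1: C0 read [C0 read from I: no other sharers -> C0=E (exclusive)] -> [E,I,I,I] [MISS #1: read from I]
Op 2: C3 read [C3 read from I: others=['C0=E'] -> C3=S, others downsized to S] -> [S,I,I,S] [MISS #2: read from I]
Op 3: C1 read [C1 read from I: others=['C0=S', 'C3=S'] -> C1=S, others downsized to S] -> [S,S,I,S] [MISS #3: read from I]
Op 4: C2 read [C2 read from I: others=['C0=S', 'C1=S', 'C3=S'] -> C2=S, others downsized to S] -> [S,S,S,S] [MISS #4: read from I]
Op 5: C0 write [C0 write: invalidate ['C1=S', 'C2=S', 'C3=S'] -> C0=M] -> [M,I,I,I] [MISS #5: write from S]
Op 6: C3 read [C3 read from I: others=['C0=M'] -> C3=S, others downsized to S] -> [S,I,I,S] [MISS #6: read from I]
Op 7: C1 write [C1 write: invalidate ['C0=S', 'C3=S'] -> C1=M] -> [I,M,I,I] [MISS #7: write from I]
Op 8: C3 write [C3 write: invalidate ['C1=M'] -> C3=M] -> [I,I,I,M] [MISS #8: write from I]
Op 9: C2 write [C2 write: invalidate ['C3=M'] -> C2=M] -> [I,I,M,I] [MISS #9: write from I]
Op 10: C1 read [C1 read from I: others=['C2=M'] -> C1=S, others downsized to S] -> [I,S,S,I] [MISS #10: read from I]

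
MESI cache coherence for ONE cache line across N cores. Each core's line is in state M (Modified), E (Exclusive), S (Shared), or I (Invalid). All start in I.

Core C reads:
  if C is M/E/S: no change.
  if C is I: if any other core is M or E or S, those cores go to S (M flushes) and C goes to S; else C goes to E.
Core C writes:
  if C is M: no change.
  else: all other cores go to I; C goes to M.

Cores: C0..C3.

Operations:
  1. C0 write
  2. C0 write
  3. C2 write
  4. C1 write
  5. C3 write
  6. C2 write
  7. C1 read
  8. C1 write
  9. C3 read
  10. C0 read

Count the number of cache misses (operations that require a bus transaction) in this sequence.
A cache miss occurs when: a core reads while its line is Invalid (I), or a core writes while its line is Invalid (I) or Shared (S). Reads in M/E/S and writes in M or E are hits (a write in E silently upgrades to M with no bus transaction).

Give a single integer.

Op 1: C0 write [C0 write: invalidate none -> C0=M] -> [M,I,I,I] [MISS #1: write from I]
Op 2: C0 write [C0 write: already M (modified), no change] -> [M,I,I,I] [hit: write from M]
Op 3: C2 write [C2 write: invalidate ['C0=M'] -> C2=M] -> [I,I,M,I] [MISS #2: write from I]
Op 4: C1 write [C1 write: invalidate ['C2=M'] -> C1=M] -> [I,M,I,I] [MISS #3: write from I]
Op 5: C3 write [C3 write: invalidate ['C1=M'] -> C3=M] -> [I,I,I,M] [MISS #4: write from I]
Op 6: C2 write [C2 write: invalidate ['C3=M'] -> C2=M] -> [I,I,M,I] [MISS #5: write from I]
Op 7: C1 read [C1 read from I: others=['C2=M'] -> C1=S, others downsized to S] -> [I,S,S,I] [MISS #6: read from I]
Op 8: C1 write [C1 write: invalidate ['C2=S'] -> C1=M] -> [I,M,I,I] [MISS #7: write from S]
Op 9: C3 read [C3 read from I: others=['C1=M'] -> C3=S, others downsized to S] -> [I,S,I,S] [MISS #8: read from I]
Op 10: C0 read [C0 read from I: others=['C1=S', 'C3=S'] -> C0=S, others downsized to S] -> [S,S,I,S] [MISS #9: read from I]

Answer: 9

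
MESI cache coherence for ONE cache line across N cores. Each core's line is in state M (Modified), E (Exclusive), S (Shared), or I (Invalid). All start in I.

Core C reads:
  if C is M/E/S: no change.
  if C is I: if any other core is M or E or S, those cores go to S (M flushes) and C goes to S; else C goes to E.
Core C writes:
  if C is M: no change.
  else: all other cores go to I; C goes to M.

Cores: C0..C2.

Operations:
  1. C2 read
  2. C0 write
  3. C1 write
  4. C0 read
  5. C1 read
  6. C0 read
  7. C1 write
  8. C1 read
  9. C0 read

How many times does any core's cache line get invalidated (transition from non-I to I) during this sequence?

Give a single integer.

Op 1: C2 read [C2 read from I: no other sharers -> C2=E (exclusive)] -> [I,I,E] (invalidations this op: 0; running total: 0)
Op 2: C0 write [C0 write: invalidate ['C2=E'] -> C0=M] -> [M,I,I] (invalidations this op: 1; running total: 1)
Op 3: C1 write [C1 write: invalidate ['C0=M'] -> C1=M] -> [I,M,I] (invalidations this op: 1; running total: 2)
Op 4: C0 read [C0 read from I: others=['C1=M'] -> C0=S, others downsized to S] -> [S,S,I] (invalidations this op: 0; running total: 2)
Op 5: C1 read [C1 read: already in S, no change] -> [S,S,I] (invalidations this op: 0; running total: 2)
Op 6: C0 read [C0 read: already in S, no change] -> [S,S,I] (invalidations this op: 0; running total: 2)
Op 7: C1 write [C1 write: invalidate ['C0=S'] -> C1=M] -> [I,M,I] (invalidations this op: 1; running total: 3)
Op 8: C1 read [C1 read: already in M, no change] -> [I,M,I] (invalidations this op: 0; running total: 3)
Op 9: C0 read [C0 read from I: others=['C1=M'] -> C0=S, others downsized to S] -> [S,S,I] (invalidations this op: 0; running total: 3)

Answer: 3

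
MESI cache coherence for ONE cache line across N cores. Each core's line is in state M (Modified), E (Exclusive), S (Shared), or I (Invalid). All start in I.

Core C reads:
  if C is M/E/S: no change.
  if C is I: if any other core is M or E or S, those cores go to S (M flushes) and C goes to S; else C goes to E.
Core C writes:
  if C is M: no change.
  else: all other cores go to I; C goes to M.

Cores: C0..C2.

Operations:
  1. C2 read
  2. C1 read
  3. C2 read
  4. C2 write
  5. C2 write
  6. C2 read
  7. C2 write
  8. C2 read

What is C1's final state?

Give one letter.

Op 1: C2 read [C2 read from I: no other sharers -> C2=E (exclusive)] -> [I,I,E]
Op 2: C1 read [C1 read from I: others=['C2=E'] -> C1=S, others downsized to S] -> [I,S,S]
Op 3: C2 read [C2 read: already in S, no change] -> [I,S,S]
Op 4: C2 write [C2 write: invalidate ['C1=S'] -> C2=M] -> [I,I,M]
Op 5: C2 write [C2 write: already M (modified), no change] -> [I,I,M]
Op 6: C2 read [C2 read: already in M, no change] -> [I,I,M]
Op 7: C2 write [C2 write: already M (modified), no change] -> [I,I,M]
Op 8: C2 read [C2 read: already in M, no change] -> [I,I,M]

Answer: I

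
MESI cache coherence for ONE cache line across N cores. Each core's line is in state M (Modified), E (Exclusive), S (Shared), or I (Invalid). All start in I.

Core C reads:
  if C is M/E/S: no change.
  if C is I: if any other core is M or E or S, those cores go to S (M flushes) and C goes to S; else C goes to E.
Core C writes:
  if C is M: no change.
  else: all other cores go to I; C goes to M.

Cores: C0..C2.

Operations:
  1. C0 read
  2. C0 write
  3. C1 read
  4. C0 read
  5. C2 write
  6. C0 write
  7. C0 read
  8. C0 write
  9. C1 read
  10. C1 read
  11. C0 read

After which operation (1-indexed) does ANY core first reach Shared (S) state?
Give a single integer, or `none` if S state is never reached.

Op 1: C0 read [C0 read from I: no other sharers -> C0=E (exclusive)] -> [E,I,I]
Op 2: C0 write [C0 write: invalidate none -> C0=M] -> [M,I,I]
Op 3: C1 read [C1 read from I: others=['C0=M'] -> C1=S, others downsized to S] -> [S,S,I]
  -> First S state at op 3; remaining ops need not be traced.

Answer: 3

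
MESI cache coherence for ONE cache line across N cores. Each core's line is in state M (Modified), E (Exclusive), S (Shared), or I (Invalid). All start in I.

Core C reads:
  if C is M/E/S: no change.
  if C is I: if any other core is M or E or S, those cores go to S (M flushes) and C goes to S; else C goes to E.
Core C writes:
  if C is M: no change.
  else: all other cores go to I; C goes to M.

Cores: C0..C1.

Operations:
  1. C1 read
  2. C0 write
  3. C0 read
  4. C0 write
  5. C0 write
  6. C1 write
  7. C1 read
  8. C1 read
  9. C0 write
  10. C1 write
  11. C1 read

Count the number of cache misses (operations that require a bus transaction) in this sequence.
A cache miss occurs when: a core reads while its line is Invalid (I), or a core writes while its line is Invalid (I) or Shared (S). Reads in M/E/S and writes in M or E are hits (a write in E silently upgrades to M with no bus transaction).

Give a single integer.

Op 1: C1 read [C1 read from I: no other sharers -> C1=E (exclusive)] -> [I,E] [MISS #1: read from I]
Op 2: C0 write [C0 write: invalidate ['C1=E'] -> C0=M] -> [M,I] [MISS #2: write from I]
Op 3: C0 read [C0 read: already in M, no change] -> [M,I] [hit: read from M]
Op 4: C0 write [C0 write: already M (modified), no change] -> [M,I] [hit: write from M]
Op 5: C0 write [C0 write: already M (modified), no change] -> [M,I] [hit: write from M]
Op 6: C1 write [C1 write: invalidate ['C0=M'] -> C1=M] -> [I,M] [MISS #3: write from I]
Op 7: C1 read [C1 read: already in M, no change] -> [I,M] [hit: read from M]
Op 8: C1 read [C1 read: already in M, no change] -> [I,M] [hit: read from M]
Op 9: C0 write [C0 write: invalidate ['C1=M'] -> C0=M] -> [M,I] [MISS #4: write from I]
Op 10: C1 write [C1 write: invalidate ['C0=M'] -> C1=M] -> [I,M] [MISS #5: write from I]
Op 11: C1 read [C1 read: already in M, no change] -> [I,M] [hit: read from M]

Answer: 5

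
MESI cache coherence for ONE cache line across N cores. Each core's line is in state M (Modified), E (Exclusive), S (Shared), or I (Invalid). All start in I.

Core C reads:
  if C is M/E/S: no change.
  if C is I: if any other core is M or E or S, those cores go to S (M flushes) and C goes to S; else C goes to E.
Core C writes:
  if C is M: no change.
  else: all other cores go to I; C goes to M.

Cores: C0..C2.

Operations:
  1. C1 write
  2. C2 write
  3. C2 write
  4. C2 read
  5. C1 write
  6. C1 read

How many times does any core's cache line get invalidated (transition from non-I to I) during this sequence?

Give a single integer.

Answer: 2

Derivation:
Op 1: C1 write [C1 write: invalidate none -> C1=M] -> [I,M,I] (invalidations this op: 0; running total: 0)
Op 2: C2 write [C2 write: invalidate ['C1=M'] -> C2=M] -> [I,I,M] (invalidations this op: 1; running total: 1)
Op 3: C2 write [C2 write: already M (modified), no change] -> [I,I,M] (invalidations this op: 0; running total: 1)
Op 4: C2 read [C2 read: already in M, no change] -> [I,I,M] (invalidations this op: 0; running total: 1)
Op 5: C1 write [C1 write: invalidate ['C2=M'] -> C1=M] -> [I,M,I] (invalidations this op: 1; running total: 2)
Op 6: C1 read [C1 read: already in M, no change] -> [I,M,I] (invalidations this op: 0; running total: 2)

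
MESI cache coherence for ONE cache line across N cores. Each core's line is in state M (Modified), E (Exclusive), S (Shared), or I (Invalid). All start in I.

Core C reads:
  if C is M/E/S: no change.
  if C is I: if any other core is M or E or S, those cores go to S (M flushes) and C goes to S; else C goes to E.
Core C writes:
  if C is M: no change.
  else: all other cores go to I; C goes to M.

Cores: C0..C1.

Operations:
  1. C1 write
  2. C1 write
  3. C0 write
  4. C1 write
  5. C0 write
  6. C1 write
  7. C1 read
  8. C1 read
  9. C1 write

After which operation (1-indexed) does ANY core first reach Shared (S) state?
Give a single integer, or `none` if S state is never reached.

Op 1: C1 write [C1 write: invalidate none -> C1=M] -> [I,M]
Op 2: C1 write [C1 write: already M (modified), no change] -> [I,M]
Op 3: C0 write [C0 write: invalidate ['C1=M'] -> C0=M] -> [M,I]
Op 4: C1 write [C1 write: invalidate ['C0=M'] -> C1=M] -> [I,M]
Op 5: C0 write [C0 write: invalidate ['C1=M'] -> C0=M] -> [M,I]
Op 6: C1 write [C1 write: invalidate ['C0=M'] -> C1=M] -> [I,M]
Op 7: C1 read [C1 read: already in M, no change] -> [I,M]
Op 8: C1 read [C1 read: already in M, no change] -> [I,M]
Op 9: C1 write [C1 write: already M (modified), no change] -> [I,M]
S state never reached in this sequence.

Answer: none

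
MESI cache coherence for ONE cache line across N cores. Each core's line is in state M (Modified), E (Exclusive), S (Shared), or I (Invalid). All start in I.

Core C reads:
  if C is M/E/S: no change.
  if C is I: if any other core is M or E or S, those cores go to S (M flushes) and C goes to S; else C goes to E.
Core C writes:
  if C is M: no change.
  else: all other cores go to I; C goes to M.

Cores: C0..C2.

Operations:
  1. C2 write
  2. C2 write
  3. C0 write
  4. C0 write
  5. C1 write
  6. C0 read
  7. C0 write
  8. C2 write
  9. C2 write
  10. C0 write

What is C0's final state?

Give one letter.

Op 1: C2 write [C2 write: invalidate none -> C2=M] -> [I,I,M]
Op 2: C2 write [C2 write: already M (modified), no change] -> [I,I,M]
Op 3: C0 write [C0 write: invalidate ['C2=M'] -> C0=M] -> [M,I,I]
Op 4: C0 write [C0 write: already M (modified), no change] -> [M,I,I]
Op 5: C1 write [C1 write: invalidate ['C0=M'] -> C1=M] -> [I,M,I]
Op 6: C0 read [C0 read from I: others=['C1=M'] -> C0=S, others downsized to S] -> [S,S,I]
Op 7: C0 write [C0 write: invalidate ['C1=S'] -> C0=M] -> [M,I,I]
Op 8: C2 write [C2 write: invalidate ['C0=M'] -> C2=M] -> [I,I,M]
Op 9: C2 write [C2 write: already M (modified), no change] -> [I,I,M]
Op 10: C0 write [C0 write: invalidate ['C2=M'] -> C0=M] -> [M,I,I]

Answer: M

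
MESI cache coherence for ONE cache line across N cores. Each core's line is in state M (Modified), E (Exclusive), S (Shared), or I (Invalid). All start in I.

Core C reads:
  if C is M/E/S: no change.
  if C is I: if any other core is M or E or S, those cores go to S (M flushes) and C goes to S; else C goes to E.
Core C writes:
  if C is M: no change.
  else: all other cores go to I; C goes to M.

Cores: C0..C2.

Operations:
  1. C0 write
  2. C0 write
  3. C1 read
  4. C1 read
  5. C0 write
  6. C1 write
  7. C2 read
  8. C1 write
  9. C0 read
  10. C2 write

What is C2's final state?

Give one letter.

Op 1: C0 write [C0 write: invalidate none -> C0=M] -> [M,I,I]
Op 2: C0 write [C0 write: already M (modified), no change] -> [M,I,I]
Op 3: C1 read [C1 read from I: others=['C0=M'] -> C1=S, others downsized to S] -> [S,S,I]
Op 4: C1 read [C1 read: already in S, no change] -> [S,S,I]
Op 5: C0 write [C0 write: invalidate ['C1=S'] -> C0=M] -> [M,I,I]
Op 6: C1 write [C1 write: invalidate ['C0=M'] -> C1=M] -> [I,M,I]
Op 7: C2 read [C2 read from I: others=['C1=M'] -> C2=S, others downsized to S] -> [I,S,S]
Op 8: C1 write [C1 write: invalidate ['C2=S'] -> C1=M] -> [I,M,I]
Op 9: C0 read [C0 read from I: others=['C1=M'] -> C0=S, others downsized to S] -> [S,S,I]
Op 10: C2 write [C2 write: invalidate ['C0=S', 'C1=S'] -> C2=M] -> [I,I,M]

Answer: M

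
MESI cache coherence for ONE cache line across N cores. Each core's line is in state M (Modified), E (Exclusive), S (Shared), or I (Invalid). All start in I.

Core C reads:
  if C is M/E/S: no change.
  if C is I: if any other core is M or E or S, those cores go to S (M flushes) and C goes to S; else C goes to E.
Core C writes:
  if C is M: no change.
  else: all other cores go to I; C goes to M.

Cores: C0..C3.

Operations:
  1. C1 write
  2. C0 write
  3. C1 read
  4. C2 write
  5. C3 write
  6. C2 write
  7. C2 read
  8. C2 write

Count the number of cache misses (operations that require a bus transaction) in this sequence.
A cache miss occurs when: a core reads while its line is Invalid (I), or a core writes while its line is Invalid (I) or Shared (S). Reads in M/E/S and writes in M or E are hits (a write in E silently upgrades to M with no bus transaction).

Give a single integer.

Answer: 6

Derivation:
Op 1: C1 write [C1 write: invalidate none -> C1=M] -> [I,M,I,I] [MISS #1: write from I]
Op 2: C0 write [C0 write: invalidate ['C1=M'] -> C0=M] -> [M,I,I,I] [MISS #2: write from I]
Op 3: C1 read [C1 read from I: others=['C0=M'] -> C1=S, others downsized to S] -> [S,S,I,I] [MISS #3: read from I]
Op 4: C2 write [C2 write: invalidate ['C0=S', 'C1=S'] -> C2=M] -> [I,I,M,I] [MISS #4: write from I]
Op 5: C3 write [C3 write: invalidate ['C2=M'] -> C3=M] -> [I,I,I,M] [MISS #5: write from I]
Op 6: C2 write [C2 write: invalidate ['C3=M'] -> C2=M] -> [I,I,M,I] [MISS #6: write from I]
Op 7: C2 read [C2 read: already in M, no change] -> [I,I,M,I] [hit: read from M]
Op 8: C2 write [C2 write: already M (modified), no change] -> [I,I,M,I] [hit: write from M]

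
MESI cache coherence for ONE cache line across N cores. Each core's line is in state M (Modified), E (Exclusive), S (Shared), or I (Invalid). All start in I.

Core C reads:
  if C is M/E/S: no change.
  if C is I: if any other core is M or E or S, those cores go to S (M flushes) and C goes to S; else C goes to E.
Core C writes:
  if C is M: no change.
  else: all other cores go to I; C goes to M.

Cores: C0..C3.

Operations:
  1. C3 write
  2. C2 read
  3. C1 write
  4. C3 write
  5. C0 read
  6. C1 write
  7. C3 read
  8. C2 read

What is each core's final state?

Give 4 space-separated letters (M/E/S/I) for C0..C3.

Op 1: C3 write [C3 write: invalidate none -> C3=M] -> [I,I,I,M]
Op 2: C2 read [C2 read from I: others=['C3=M'] -> C2=S, others downsized to S] -> [I,I,S,S]
Op 3: C1 write [C1 write: invalidate ['C2=S', 'C3=S'] -> C1=M] -> [I,M,I,I]
Op 4: C3 write [C3 write: invalidate ['C1=M'] -> C3=M] -> [I,I,I,M]
Op 5: C0 read [C0 read from I: others=['C3=M'] -> C0=S, others downsized to S] -> [S,I,I,S]
Op 6: C1 write [C1 write: invalidate ['C0=S', 'C3=S'] -> C1=M] -> [I,M,I,I]
Op 7: C3 read [C3 read from I: others=['C1=M'] -> C3=S, others downsized to S] -> [I,S,I,S]
Op 8: C2 read [C2 read from I: others=['C1=S', 'C3=S'] -> C2=S, others downsized to S] -> [I,S,S,S]

Answer: I S S S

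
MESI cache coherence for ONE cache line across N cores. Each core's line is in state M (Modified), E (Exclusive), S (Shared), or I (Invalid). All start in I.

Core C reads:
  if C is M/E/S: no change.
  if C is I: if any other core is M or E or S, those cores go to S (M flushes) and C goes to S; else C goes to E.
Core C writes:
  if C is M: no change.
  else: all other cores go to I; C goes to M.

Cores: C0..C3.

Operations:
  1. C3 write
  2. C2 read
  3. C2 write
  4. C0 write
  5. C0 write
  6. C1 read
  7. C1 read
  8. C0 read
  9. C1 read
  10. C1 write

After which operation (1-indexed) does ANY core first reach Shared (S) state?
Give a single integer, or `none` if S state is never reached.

Op 1: C3 write [C3 write: invalidate none -> C3=M] -> [I,I,I,M]
Op 2: C2 read [C2 read from I: others=['C3=M'] -> C2=S, others downsized to S] -> [I,I,S,S]
  -> First S state at op 2; remaining ops need not be traced.

Answer: 2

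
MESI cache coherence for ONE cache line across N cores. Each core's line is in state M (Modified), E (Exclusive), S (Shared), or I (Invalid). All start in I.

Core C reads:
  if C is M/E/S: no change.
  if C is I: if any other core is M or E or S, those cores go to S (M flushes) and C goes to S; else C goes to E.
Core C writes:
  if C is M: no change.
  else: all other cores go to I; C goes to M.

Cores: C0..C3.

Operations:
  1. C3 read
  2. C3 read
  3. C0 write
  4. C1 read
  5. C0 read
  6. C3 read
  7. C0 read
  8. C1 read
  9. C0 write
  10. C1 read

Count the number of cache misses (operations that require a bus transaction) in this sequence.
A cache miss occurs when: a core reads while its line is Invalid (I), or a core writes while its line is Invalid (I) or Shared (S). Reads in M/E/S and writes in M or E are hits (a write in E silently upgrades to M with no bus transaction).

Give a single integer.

Op 1: C3 read [C3 read from I: no other sharers -> C3=E (exclusive)] -> [I,I,I,E] [MISS #1: read from I]
Op 2: C3 read [C3 read: already in E, no change] -> [I,I,I,E] [hit: read from E]
Op 3: C0 write [C0 write: invalidate ['C3=E'] -> C0=M] -> [M,I,I,I] [MISS #2: write from I]
Op 4: C1 read [C1 read from I: others=['C0=M'] -> C1=S, others downsized to S] -> [S,S,I,I] [MISS #3: read from I]
Op 5: C0 read [C0 read: already in S, no change] -> [S,S,I,I] [hit: read from S]
Op 6: C3 read [C3 read from I: others=['C0=S', 'C1=S'] -> C3=S, others downsized to S] -> [S,S,I,S] [MISS #4: read from I]
Op 7: C0 read [C0 read: already in S, no change] -> [S,S,I,S] [hit: read from S]
Op 8: C1 read [C1 read: already in S, no change] -> [S,S,I,S] [hit: read from S]
Op 9: C0 write [C0 write: invalidate ['C1=S', 'C3=S'] -> C0=M] -> [M,I,I,I] [MISS #5: write from S]
Op 10: C1 read [C1 read from I: others=['C0=M'] -> C1=S, others downsized to S] -> [S,S,I,I] [MISS #6: read from I]

Answer: 6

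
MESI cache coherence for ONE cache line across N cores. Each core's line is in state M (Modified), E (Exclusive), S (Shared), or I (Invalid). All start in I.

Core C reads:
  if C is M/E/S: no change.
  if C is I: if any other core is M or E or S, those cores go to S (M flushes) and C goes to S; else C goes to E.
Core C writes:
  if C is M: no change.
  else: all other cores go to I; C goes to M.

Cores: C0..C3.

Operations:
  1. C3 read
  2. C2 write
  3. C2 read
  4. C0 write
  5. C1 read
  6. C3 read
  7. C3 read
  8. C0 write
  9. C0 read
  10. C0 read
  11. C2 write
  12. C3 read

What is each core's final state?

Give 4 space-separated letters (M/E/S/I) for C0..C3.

Answer: I I S S

Derivation:
Op 1: C3 read [C3 read from I: no other sharers -> C3=E (exclusive)] -> [I,I,I,E]
Op 2: C2 write [C2 write: invalidate ['C3=E'] -> C2=M] -> [I,I,M,I]
Op 3: C2 read [C2 read: already in M, no change] -> [I,I,M,I]
Op 4: C0 write [C0 write: invalidate ['C2=M'] -> C0=M] -> [M,I,I,I]
Op 5: C1 read [C1 read from I: others=['C0=M'] -> C1=S, others downsized to S] -> [S,S,I,I]
Op 6: C3 read [C3 read from I: others=['C0=S', 'C1=S'] -> C3=S, others downsized to S] -> [S,S,I,S]
Op 7: C3 read [C3 read: already in S, no change] -> [S,S,I,S]
Op 8: C0 write [C0 write: invalidate ['C1=S', 'C3=S'] -> C0=M] -> [M,I,I,I]
Op 9: C0 read [C0 read: already in M, no change] -> [M,I,I,I]
Op 10: C0 read [C0 read: already in M, no change] -> [M,I,I,I]
Op 11: C2 write [C2 write: invalidate ['C0=M'] -> C2=M] -> [I,I,M,I]
Op 12: C3 read [C3 read from I: others=['C2=M'] -> C3=S, others downsized to S] -> [I,I,S,S]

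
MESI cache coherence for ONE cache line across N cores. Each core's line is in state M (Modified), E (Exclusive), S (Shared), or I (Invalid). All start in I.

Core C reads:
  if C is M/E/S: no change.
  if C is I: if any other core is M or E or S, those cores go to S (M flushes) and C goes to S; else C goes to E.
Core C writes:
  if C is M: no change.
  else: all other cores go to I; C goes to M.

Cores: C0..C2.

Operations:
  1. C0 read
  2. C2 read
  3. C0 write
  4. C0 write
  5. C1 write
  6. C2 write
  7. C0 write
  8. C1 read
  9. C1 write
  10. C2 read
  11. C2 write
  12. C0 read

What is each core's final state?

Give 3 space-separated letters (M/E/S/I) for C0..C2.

Op 1: C0 read [C0 read from I: no other sharers -> C0=E (exclusive)] -> [E,I,I]
Op 2: C2 read [C2 read from I: others=['C0=E'] -> C2=S, others downsized to S] -> [S,I,S]
Op 3: C0 write [C0 write: invalidate ['C2=S'] -> C0=M] -> [M,I,I]
Op 4: C0 write [C0 write: already M (modified), no change] -> [M,I,I]
Op 5: C1 write [C1 write: invalidate ['C0=M'] -> C1=M] -> [I,M,I]
Op 6: C2 write [C2 write: invalidate ['C1=M'] -> C2=M] -> [I,I,M]
Op 7: C0 write [C0 write: invalidate ['C2=M'] -> C0=M] -> [M,I,I]
Op 8: C1 read [C1 read from I: others=['C0=M'] -> C1=S, others downsized to S] -> [S,S,I]
Op 9: C1 write [C1 write: invalidate ['C0=S'] -> C1=M] -> [I,M,I]
Op 10: C2 read [C2 read from I: others=['C1=M'] -> C2=S, others downsized to S] -> [I,S,S]
Op 11: C2 write [C2 write: invalidate ['C1=S'] -> C2=M] -> [I,I,M]
Op 12: C0 read [C0 read from I: others=['C2=M'] -> C0=S, others downsized to S] -> [S,I,S]

Answer: S I S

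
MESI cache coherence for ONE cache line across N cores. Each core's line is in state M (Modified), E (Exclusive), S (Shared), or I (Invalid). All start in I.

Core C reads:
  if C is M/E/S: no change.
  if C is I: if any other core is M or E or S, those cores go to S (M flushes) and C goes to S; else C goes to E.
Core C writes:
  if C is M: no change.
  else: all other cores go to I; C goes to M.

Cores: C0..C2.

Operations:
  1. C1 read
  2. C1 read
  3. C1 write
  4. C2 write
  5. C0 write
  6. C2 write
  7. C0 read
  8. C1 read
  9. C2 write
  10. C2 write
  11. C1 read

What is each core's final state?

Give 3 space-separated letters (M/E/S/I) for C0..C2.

Answer: I S S

Derivation:
Op 1: C1 read [C1 read from I: no other sharers -> C1=E (exclusive)] -> [I,E,I]
Op 2: C1 read [C1 read: already in E, no change] -> [I,E,I]
Op 3: C1 write [C1 write: invalidate none -> C1=M] -> [I,M,I]
Op 4: C2 write [C2 write: invalidate ['C1=M'] -> C2=M] -> [I,I,M]
Op 5: C0 write [C0 write: invalidate ['C2=M'] -> C0=M] -> [M,I,I]
Op 6: C2 write [C2 write: invalidate ['C0=M'] -> C2=M] -> [I,I,M]
Op 7: C0 read [C0 read from I: others=['C2=M'] -> C0=S, others downsized to S] -> [S,I,S]
Op 8: C1 read [C1 read from I: others=['C0=S', 'C2=S'] -> C1=S, others downsized to S] -> [S,S,S]
Op 9: C2 write [C2 write: invalidate ['C0=S', 'C1=S'] -> C2=M] -> [I,I,M]
Op 10: C2 write [C2 write: already M (modified), no change] -> [I,I,M]
Op 11: C1 read [C1 read from I: others=['C2=M'] -> C1=S, others downsized to S] -> [I,S,S]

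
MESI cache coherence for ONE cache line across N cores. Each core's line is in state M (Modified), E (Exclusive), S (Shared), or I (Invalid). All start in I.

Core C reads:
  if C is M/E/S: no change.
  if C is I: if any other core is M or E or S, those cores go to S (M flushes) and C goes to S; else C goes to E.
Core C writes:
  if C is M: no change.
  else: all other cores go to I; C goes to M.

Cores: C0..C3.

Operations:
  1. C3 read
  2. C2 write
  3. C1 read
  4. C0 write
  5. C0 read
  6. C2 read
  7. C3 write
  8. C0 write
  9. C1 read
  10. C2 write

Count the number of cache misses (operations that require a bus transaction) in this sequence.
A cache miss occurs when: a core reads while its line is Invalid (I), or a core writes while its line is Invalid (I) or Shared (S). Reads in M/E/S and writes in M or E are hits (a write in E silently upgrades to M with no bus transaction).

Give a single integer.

Op 1: C3 read [C3 read from I: no other sharers -> C3=E (exclusive)] -> [I,I,I,E] [MISS #1: read from I]
Op 2: C2 write [C2 write: invalidate ['C3=E'] -> C2=M] -> [I,I,M,I] [MISS #2: write from I]
Op 3: C1 read [C1 read from I: others=['C2=M'] -> C1=S, others downsized to S] -> [I,S,S,I] [MISS #3: read from I]
Op 4: C0 write [C0 write: invalidate ['C1=S', 'C2=S'] -> C0=M] -> [M,I,I,I] [MISS #4: write from I]
Op 5: C0 read [C0 read: already in M, no change] -> [M,I,I,I] [hit: read from M]
Op 6: C2 read [C2 read from I: others=['C0=M'] -> C2=S, others downsized to S] -> [S,I,S,I] [MISS #5: read from I]
Op 7: C3 write [C3 write: invalidate ['C0=S', 'C2=S'] -> C3=M] -> [I,I,I,M] [MISS #6: write from I]
Op 8: C0 write [C0 write: invalidate ['C3=M'] -> C0=M] -> [M,I,I,I] [MISS #7: write from I]
Op 9: C1 read [C1 read from I: others=['C0=M'] -> C1=S, others downsized to S] -> [S,S,I,I] [MISS #8: read from I]
Op 10: C2 write [C2 write: invalidate ['C0=S', 'C1=S'] -> C2=M] -> [I,I,M,I] [MISS #9: write from I]

Answer: 9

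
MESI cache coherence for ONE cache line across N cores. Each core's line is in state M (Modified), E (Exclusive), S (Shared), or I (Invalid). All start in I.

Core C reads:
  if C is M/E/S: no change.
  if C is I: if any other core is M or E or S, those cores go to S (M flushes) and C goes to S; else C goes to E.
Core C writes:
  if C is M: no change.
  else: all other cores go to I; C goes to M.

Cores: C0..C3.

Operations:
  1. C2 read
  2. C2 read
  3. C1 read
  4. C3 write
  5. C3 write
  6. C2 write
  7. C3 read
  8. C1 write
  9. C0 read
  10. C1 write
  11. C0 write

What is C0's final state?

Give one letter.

Answer: M

Derivation:
Op 1: C2 read [C2 read from I: no other sharers -> C2=E (exclusive)] -> [I,I,E,I]
Op 2: C2 read [C2 read: already in E, no change] -> [I,I,E,I]
Op 3: C1 read [C1 read from I: others=['C2=E'] -> C1=S, others downsized to S] -> [I,S,S,I]
Op 4: C3 write [C3 write: invalidate ['C1=S', 'C2=S'] -> C3=M] -> [I,I,I,M]
Op 5: C3 write [C3 write: already M (modified), no change] -> [I,I,I,M]
Op 6: C2 write [C2 write: invalidate ['C3=M'] -> C2=M] -> [I,I,M,I]
Op 7: C3 read [C3 read from I: others=['C2=M'] -> C3=S, others downsized to S] -> [I,I,S,S]
Op 8: C1 write [C1 write: invalidate ['C2=S', 'C3=S'] -> C1=M] -> [I,M,I,I]
Op 9: C0 read [C0 read from I: others=['C1=M'] -> C0=S, others downsized to S] -> [S,S,I,I]
Op 10: C1 write [C1 write: invalidate ['C0=S'] -> C1=M] -> [I,M,I,I]
Op 11: C0 write [C0 write: invalidate ['C1=M'] -> C0=M] -> [M,I,I,I]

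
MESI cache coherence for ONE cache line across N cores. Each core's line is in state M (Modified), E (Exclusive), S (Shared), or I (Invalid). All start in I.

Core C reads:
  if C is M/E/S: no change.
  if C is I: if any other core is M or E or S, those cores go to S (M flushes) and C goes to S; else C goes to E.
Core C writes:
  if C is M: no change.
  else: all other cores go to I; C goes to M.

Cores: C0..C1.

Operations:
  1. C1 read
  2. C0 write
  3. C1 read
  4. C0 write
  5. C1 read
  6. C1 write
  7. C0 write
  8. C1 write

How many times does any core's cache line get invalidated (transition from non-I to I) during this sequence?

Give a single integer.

Answer: 5

Derivation:
Op 1: C1 read [C1 read from I: no other sharers -> C1=E (exclusive)] -> [I,E] (invalidations this op: 0; running total: 0)
Op 2: C0 write [C0 write: invalidate ['C1=E'] -> C0=M] -> [M,I] (invalidations this op: 1; running total: 1)
Op 3: C1 read [C1 read from I: others=['C0=M'] -> C1=S, others downsized to S] -> [S,S] (invalidations this op: 0; running total: 1)
Op 4: C0 write [C0 write: invalidate ['C1=S'] -> C0=M] -> [M,I] (invalidations this op: 1; running total: 2)
Op 5: C1 read [C1 read from I: others=['C0=M'] -> C1=S, others downsized to S] -> [S,S] (invalidations this op: 0; running total: 2)
Op 6: C1 write [C1 write: invalidate ['C0=S'] -> C1=M] -> [I,M] (invalidations this op: 1; running total: 3)
Op 7: C0 write [C0 write: invalidate ['C1=M'] -> C0=M] -> [M,I] (invalidations this op: 1; running total: 4)
Op 8: C1 write [C1 write: invalidate ['C0=M'] -> C1=M] -> [I,M] (invalidations this op: 1; running total: 5)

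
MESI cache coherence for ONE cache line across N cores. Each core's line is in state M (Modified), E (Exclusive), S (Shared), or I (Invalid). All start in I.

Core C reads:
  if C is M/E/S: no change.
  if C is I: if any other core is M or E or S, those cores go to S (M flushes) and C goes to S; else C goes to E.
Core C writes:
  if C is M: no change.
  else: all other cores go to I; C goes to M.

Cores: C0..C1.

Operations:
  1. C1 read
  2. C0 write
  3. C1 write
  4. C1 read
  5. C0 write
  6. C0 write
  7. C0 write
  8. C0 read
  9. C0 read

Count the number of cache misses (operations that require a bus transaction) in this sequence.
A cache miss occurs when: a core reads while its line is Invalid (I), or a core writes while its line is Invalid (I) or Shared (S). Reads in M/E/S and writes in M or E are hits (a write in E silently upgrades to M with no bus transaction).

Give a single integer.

Op 1: C1 read [C1 read from I: no other sharers -> C1=E (exclusive)] -> [I,E] [MISS #1: read from I]
Op 2: C0 write [C0 write: invalidate ['C1=E'] -> C0=M] -> [M,I] [MISS #2: write from I]
Op 3: C1 write [C1 write: invalidate ['C0=M'] -> C1=M] -> [I,M] [MISS #3: write from I]
Op 4: C1 read [C1 read: already in M, no change] -> [I,M] [hit: read from M]
Op 5: C0 write [C0 write: invalidate ['C1=M'] -> C0=M] -> [M,I] [MISS #4: write from I]
Op 6: C0 write [C0 write: already M (modified), no change] -> [M,I] [hit: write from M]
Op 7: C0 write [C0 write: already M (modified), no change] -> [M,I] [hit: write from M]
Op 8: C0 read [C0 read: already in M, no change] -> [M,I] [hit: read from M]
Op 9: C0 read [C0 read: already in M, no change] -> [M,I] [hit: read from M]

Answer: 4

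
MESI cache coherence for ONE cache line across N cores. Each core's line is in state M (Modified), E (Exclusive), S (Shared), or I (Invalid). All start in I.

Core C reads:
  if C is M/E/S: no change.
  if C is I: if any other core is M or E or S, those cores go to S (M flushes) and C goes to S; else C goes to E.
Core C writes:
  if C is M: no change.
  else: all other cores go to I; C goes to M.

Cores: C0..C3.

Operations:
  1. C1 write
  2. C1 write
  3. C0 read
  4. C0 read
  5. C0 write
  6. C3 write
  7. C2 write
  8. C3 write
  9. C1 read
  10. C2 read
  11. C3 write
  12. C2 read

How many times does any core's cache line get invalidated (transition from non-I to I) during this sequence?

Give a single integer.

Answer: 6

Derivation:
Op 1: C1 write [C1 write: invalidate none -> C1=M] -> [I,M,I,I] (invalidations this op: 0; running total: 0)
Op 2: C1 write [C1 write: already M (modified), no change] -> [I,M,I,I] (invalidations this op: 0; running total: 0)
Op 3: C0 read [C0 read from I: others=['C1=M'] -> C0=S, others downsized to S] -> [S,S,I,I] (invalidations this op: 0; running total: 0)
Op 4: C0 read [C0 read: already in S, no change] -> [S,S,I,I] (invalidations this op: 0; running total: 0)
Op 5: C0 write [C0 write: invalidate ['C1=S'] -> C0=M] -> [M,I,I,I] (invalidations this op: 1; running total: 1)
Op 6: C3 write [C3 write: invalidate ['C0=M'] -> C3=M] -> [I,I,I,M] (invalidations this op: 1; running total: 2)
Op 7: C2 write [C2 write: invalidate ['C3=M'] -> C2=M] -> [I,I,M,I] (invalidations this op: 1; running total: 3)
Op 8: C3 write [C3 write: invalidate ['C2=M'] -> C3=M] -> [I,I,I,M] (invalidations this op: 1; running total: 4)
Op 9: C1 read [C1 read from I: others=['C3=M'] -> C1=S, others downsized to S] -> [I,S,I,S] (invalidations this op: 0; running total: 4)
Op 10: C2 read [C2 read from I: others=['C1=S', 'C3=S'] -> C2=S, others downsized to S] -> [I,S,S,S] (invalidations this op: 0; running total: 4)
Op 11: C3 write [C3 write: invalidate ['C1=S', 'C2=S'] -> C3=M] -> [I,I,I,M] (invalidations this op: 2; running total: 6)
Op 12: C2 read [C2 read from I: others=['C3=M'] -> C2=S, others downsized to S] -> [I,I,S,S] (invalidations this op: 0; running total: 6)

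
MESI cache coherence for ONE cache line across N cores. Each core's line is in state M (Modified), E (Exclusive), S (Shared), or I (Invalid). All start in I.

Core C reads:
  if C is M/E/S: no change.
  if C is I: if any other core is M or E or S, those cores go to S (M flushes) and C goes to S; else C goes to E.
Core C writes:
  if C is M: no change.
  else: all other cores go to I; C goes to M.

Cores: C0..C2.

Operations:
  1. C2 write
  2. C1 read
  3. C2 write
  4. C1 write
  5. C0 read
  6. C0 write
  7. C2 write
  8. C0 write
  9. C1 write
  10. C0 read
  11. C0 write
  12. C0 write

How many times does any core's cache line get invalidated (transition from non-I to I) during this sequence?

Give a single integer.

Op 1: C2 write [C2 write: invalidate none -> C2=M] -> [I,I,M] (invalidations this op: 0; running total: 0)
Op 2: C1 read [C1 read from I: others=['C2=M'] -> C1=S, others downsized to S] -> [I,S,S] (invalidations this op: 0; running total: 0)
Op 3: C2 write [C2 write: invalidate ['C1=S'] -> C2=M] -> [I,I,M] (invalidations this op: 1; running total: 1)
Op 4: C1 write [C1 write: invalidate ['C2=M'] -> C1=M] -> [I,M,I] (invalidations this op: 1; running total: 2)
Op 5: C0 read [C0 read from I: others=['C1=M'] -> C0=S, others downsized to S] -> [S,S,I] (invalidations this op: 0; running total: 2)
Op 6: C0 write [C0 write: invalidate ['C1=S'] -> C0=M] -> [M,I,I] (invalidations this op: 1; running total: 3)
Op 7: C2 write [C2 write: invalidate ['C0=M'] -> C2=M] -> [I,I,M] (invalidations this op: 1; running total: 4)
Op 8: C0 write [C0 write: invalidate ['C2=M'] -> C0=M] -> [M,I,I] (invalidations this op: 1; running total: 5)
Op 9: C1 write [C1 write: invalidate ['C0=M'] -> C1=M] -> [I,M,I] (invalidations this op: 1; running total: 6)
Op 10: C0 read [C0 read from I: others=['C1=M'] -> C0=S, others downsized to S] -> [S,S,I] (invalidations this op: 0; running total: 6)
Op 11: C0 write [C0 write: invalidate ['C1=S'] -> C0=M] -> [M,I,I] (invalidations this op: 1; running total: 7)
Op 12: C0 write [C0 write: already M (modified), no change] -> [M,I,I] (invalidations this op: 0; running total: 7)

Answer: 7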